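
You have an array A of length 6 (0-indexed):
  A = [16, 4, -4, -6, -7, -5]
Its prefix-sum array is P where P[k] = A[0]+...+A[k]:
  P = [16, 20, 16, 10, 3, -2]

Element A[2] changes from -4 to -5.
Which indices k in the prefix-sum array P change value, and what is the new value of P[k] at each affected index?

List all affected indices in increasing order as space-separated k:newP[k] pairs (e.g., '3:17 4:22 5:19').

P[k] = A[0] + ... + A[k]
P[k] includes A[2] iff k >= 2
Affected indices: 2, 3, ..., 5; delta = -1
  P[2]: 16 + -1 = 15
  P[3]: 10 + -1 = 9
  P[4]: 3 + -1 = 2
  P[5]: -2 + -1 = -3

Answer: 2:15 3:9 4:2 5:-3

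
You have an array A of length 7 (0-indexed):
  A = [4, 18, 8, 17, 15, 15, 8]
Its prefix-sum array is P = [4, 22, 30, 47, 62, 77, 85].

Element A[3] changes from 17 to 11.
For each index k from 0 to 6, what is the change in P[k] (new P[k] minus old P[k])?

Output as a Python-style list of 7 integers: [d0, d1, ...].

Element change: A[3] 17 -> 11, delta = -6
For k < 3: P[k] unchanged, delta_P[k] = 0
For k >= 3: P[k] shifts by exactly -6
Delta array: [0, 0, 0, -6, -6, -6, -6]

Answer: [0, 0, 0, -6, -6, -6, -6]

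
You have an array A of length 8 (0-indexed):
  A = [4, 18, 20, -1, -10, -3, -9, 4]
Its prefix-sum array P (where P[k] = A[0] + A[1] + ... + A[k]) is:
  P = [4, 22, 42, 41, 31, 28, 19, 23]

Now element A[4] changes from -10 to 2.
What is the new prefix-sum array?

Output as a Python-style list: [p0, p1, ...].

Change: A[4] -10 -> 2, delta = 12
P[k] for k < 4: unchanged (A[4] not included)
P[k] for k >= 4: shift by delta = 12
  P[0] = 4 + 0 = 4
  P[1] = 22 + 0 = 22
  P[2] = 42 + 0 = 42
  P[3] = 41 + 0 = 41
  P[4] = 31 + 12 = 43
  P[5] = 28 + 12 = 40
  P[6] = 19 + 12 = 31
  P[7] = 23 + 12 = 35

Answer: [4, 22, 42, 41, 43, 40, 31, 35]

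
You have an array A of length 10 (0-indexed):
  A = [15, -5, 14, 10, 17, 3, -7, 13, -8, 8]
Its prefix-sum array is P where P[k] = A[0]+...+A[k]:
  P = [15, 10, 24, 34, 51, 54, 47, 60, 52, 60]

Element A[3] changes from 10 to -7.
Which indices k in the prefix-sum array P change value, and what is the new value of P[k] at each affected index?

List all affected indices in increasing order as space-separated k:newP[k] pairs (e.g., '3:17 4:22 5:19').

Answer: 3:17 4:34 5:37 6:30 7:43 8:35 9:43

Derivation:
P[k] = A[0] + ... + A[k]
P[k] includes A[3] iff k >= 3
Affected indices: 3, 4, ..., 9; delta = -17
  P[3]: 34 + -17 = 17
  P[4]: 51 + -17 = 34
  P[5]: 54 + -17 = 37
  P[6]: 47 + -17 = 30
  P[7]: 60 + -17 = 43
  P[8]: 52 + -17 = 35
  P[9]: 60 + -17 = 43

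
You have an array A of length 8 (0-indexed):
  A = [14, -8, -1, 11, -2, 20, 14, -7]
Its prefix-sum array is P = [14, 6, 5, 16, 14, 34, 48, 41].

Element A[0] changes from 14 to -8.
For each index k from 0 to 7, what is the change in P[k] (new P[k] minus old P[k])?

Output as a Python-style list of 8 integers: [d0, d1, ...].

Answer: [-22, -22, -22, -22, -22, -22, -22, -22]

Derivation:
Element change: A[0] 14 -> -8, delta = -22
For k < 0: P[k] unchanged, delta_P[k] = 0
For k >= 0: P[k] shifts by exactly -22
Delta array: [-22, -22, -22, -22, -22, -22, -22, -22]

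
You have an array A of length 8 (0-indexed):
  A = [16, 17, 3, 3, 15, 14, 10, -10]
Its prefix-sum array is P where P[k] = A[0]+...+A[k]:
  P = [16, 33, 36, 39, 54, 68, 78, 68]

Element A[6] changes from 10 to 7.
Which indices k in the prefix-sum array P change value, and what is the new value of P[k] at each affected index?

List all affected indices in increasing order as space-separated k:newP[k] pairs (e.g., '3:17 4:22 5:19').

P[k] = A[0] + ... + A[k]
P[k] includes A[6] iff k >= 6
Affected indices: 6, 7, ..., 7; delta = -3
  P[6]: 78 + -3 = 75
  P[7]: 68 + -3 = 65

Answer: 6:75 7:65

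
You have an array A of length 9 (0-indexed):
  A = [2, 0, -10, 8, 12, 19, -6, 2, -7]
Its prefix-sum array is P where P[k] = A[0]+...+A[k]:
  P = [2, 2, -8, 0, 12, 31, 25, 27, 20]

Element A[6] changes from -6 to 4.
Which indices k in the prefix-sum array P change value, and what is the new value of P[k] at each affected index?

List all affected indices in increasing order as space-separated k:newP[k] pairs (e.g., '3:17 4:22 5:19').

P[k] = A[0] + ... + A[k]
P[k] includes A[6] iff k >= 6
Affected indices: 6, 7, ..., 8; delta = 10
  P[6]: 25 + 10 = 35
  P[7]: 27 + 10 = 37
  P[8]: 20 + 10 = 30

Answer: 6:35 7:37 8:30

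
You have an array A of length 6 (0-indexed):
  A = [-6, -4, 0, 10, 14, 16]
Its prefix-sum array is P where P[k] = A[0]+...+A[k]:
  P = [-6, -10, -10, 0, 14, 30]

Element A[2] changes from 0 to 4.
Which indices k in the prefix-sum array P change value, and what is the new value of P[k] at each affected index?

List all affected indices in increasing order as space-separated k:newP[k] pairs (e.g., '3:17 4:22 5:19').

Answer: 2:-6 3:4 4:18 5:34

Derivation:
P[k] = A[0] + ... + A[k]
P[k] includes A[2] iff k >= 2
Affected indices: 2, 3, ..., 5; delta = 4
  P[2]: -10 + 4 = -6
  P[3]: 0 + 4 = 4
  P[4]: 14 + 4 = 18
  P[5]: 30 + 4 = 34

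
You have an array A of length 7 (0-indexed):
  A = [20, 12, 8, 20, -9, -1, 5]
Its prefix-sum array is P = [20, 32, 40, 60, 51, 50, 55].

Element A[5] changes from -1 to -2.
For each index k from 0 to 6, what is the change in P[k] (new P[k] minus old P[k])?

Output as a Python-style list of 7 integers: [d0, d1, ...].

Element change: A[5] -1 -> -2, delta = -1
For k < 5: P[k] unchanged, delta_P[k] = 0
For k >= 5: P[k] shifts by exactly -1
Delta array: [0, 0, 0, 0, 0, -1, -1]

Answer: [0, 0, 0, 0, 0, -1, -1]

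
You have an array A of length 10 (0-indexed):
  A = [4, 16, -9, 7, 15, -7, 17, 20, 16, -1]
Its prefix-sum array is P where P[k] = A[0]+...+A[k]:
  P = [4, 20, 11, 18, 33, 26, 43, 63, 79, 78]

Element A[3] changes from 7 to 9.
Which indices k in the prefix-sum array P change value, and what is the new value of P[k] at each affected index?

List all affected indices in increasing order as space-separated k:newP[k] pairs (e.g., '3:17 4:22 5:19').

P[k] = A[0] + ... + A[k]
P[k] includes A[3] iff k >= 3
Affected indices: 3, 4, ..., 9; delta = 2
  P[3]: 18 + 2 = 20
  P[4]: 33 + 2 = 35
  P[5]: 26 + 2 = 28
  P[6]: 43 + 2 = 45
  P[7]: 63 + 2 = 65
  P[8]: 79 + 2 = 81
  P[9]: 78 + 2 = 80

Answer: 3:20 4:35 5:28 6:45 7:65 8:81 9:80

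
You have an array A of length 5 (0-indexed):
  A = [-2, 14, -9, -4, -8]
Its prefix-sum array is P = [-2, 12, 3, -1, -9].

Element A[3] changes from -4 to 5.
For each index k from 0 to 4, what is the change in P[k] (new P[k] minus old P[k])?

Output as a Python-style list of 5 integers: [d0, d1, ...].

Element change: A[3] -4 -> 5, delta = 9
For k < 3: P[k] unchanged, delta_P[k] = 0
For k >= 3: P[k] shifts by exactly 9
Delta array: [0, 0, 0, 9, 9]

Answer: [0, 0, 0, 9, 9]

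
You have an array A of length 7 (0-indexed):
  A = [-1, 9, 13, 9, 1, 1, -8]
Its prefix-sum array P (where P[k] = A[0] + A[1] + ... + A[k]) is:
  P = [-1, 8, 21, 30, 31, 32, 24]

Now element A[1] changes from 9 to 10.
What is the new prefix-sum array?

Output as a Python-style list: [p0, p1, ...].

Answer: [-1, 9, 22, 31, 32, 33, 25]

Derivation:
Change: A[1] 9 -> 10, delta = 1
P[k] for k < 1: unchanged (A[1] not included)
P[k] for k >= 1: shift by delta = 1
  P[0] = -1 + 0 = -1
  P[1] = 8 + 1 = 9
  P[2] = 21 + 1 = 22
  P[3] = 30 + 1 = 31
  P[4] = 31 + 1 = 32
  P[5] = 32 + 1 = 33
  P[6] = 24 + 1 = 25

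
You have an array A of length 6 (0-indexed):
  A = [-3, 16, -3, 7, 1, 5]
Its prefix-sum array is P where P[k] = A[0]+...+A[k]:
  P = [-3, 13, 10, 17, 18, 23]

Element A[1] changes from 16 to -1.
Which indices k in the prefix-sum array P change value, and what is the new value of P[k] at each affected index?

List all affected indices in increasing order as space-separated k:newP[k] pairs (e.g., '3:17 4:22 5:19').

P[k] = A[0] + ... + A[k]
P[k] includes A[1] iff k >= 1
Affected indices: 1, 2, ..., 5; delta = -17
  P[1]: 13 + -17 = -4
  P[2]: 10 + -17 = -7
  P[3]: 17 + -17 = 0
  P[4]: 18 + -17 = 1
  P[5]: 23 + -17 = 6

Answer: 1:-4 2:-7 3:0 4:1 5:6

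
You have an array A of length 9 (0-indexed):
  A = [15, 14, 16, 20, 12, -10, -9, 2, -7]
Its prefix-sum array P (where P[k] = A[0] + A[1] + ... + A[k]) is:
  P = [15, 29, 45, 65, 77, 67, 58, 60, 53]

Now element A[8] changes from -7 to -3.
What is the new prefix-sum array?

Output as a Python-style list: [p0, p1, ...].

Change: A[8] -7 -> -3, delta = 4
P[k] for k < 8: unchanged (A[8] not included)
P[k] for k >= 8: shift by delta = 4
  P[0] = 15 + 0 = 15
  P[1] = 29 + 0 = 29
  P[2] = 45 + 0 = 45
  P[3] = 65 + 0 = 65
  P[4] = 77 + 0 = 77
  P[5] = 67 + 0 = 67
  P[6] = 58 + 0 = 58
  P[7] = 60 + 0 = 60
  P[8] = 53 + 4 = 57

Answer: [15, 29, 45, 65, 77, 67, 58, 60, 57]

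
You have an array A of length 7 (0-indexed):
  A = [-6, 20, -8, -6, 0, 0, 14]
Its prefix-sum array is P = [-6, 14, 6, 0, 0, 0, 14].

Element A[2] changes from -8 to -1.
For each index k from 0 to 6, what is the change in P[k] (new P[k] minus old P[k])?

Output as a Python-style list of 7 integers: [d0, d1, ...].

Answer: [0, 0, 7, 7, 7, 7, 7]

Derivation:
Element change: A[2] -8 -> -1, delta = 7
For k < 2: P[k] unchanged, delta_P[k] = 0
For k >= 2: P[k] shifts by exactly 7
Delta array: [0, 0, 7, 7, 7, 7, 7]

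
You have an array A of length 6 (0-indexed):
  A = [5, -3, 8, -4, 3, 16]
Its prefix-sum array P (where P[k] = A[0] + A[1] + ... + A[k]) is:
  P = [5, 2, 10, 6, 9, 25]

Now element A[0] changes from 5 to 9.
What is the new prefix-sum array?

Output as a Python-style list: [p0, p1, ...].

Change: A[0] 5 -> 9, delta = 4
P[k] for k < 0: unchanged (A[0] not included)
P[k] for k >= 0: shift by delta = 4
  P[0] = 5 + 4 = 9
  P[1] = 2 + 4 = 6
  P[2] = 10 + 4 = 14
  P[3] = 6 + 4 = 10
  P[4] = 9 + 4 = 13
  P[5] = 25 + 4 = 29

Answer: [9, 6, 14, 10, 13, 29]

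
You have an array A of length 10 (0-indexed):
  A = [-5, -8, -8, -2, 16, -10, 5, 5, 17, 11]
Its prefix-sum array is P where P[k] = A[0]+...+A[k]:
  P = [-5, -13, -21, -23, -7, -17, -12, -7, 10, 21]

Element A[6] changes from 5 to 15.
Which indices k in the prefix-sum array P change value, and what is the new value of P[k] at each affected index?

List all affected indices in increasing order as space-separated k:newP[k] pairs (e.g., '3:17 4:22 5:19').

Answer: 6:-2 7:3 8:20 9:31

Derivation:
P[k] = A[0] + ... + A[k]
P[k] includes A[6] iff k >= 6
Affected indices: 6, 7, ..., 9; delta = 10
  P[6]: -12 + 10 = -2
  P[7]: -7 + 10 = 3
  P[8]: 10 + 10 = 20
  P[9]: 21 + 10 = 31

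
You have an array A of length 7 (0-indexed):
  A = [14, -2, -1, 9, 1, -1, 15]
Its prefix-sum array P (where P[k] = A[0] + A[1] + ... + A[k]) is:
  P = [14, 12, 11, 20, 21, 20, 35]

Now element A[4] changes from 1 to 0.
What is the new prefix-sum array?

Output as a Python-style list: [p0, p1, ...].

Change: A[4] 1 -> 0, delta = -1
P[k] for k < 4: unchanged (A[4] not included)
P[k] for k >= 4: shift by delta = -1
  P[0] = 14 + 0 = 14
  P[1] = 12 + 0 = 12
  P[2] = 11 + 0 = 11
  P[3] = 20 + 0 = 20
  P[4] = 21 + -1 = 20
  P[5] = 20 + -1 = 19
  P[6] = 35 + -1 = 34

Answer: [14, 12, 11, 20, 20, 19, 34]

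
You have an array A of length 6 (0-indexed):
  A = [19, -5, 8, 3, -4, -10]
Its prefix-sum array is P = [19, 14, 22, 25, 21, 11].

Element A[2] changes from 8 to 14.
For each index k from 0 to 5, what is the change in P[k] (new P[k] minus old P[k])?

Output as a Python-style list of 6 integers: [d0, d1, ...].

Answer: [0, 0, 6, 6, 6, 6]

Derivation:
Element change: A[2] 8 -> 14, delta = 6
For k < 2: P[k] unchanged, delta_P[k] = 0
For k >= 2: P[k] shifts by exactly 6
Delta array: [0, 0, 6, 6, 6, 6]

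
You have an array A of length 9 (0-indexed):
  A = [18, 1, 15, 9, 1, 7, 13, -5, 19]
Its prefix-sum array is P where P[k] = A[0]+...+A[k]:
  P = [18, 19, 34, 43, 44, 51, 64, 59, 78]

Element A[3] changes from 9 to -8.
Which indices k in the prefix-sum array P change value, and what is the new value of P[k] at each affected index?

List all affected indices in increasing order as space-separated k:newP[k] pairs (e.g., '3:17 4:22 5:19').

Answer: 3:26 4:27 5:34 6:47 7:42 8:61

Derivation:
P[k] = A[0] + ... + A[k]
P[k] includes A[3] iff k >= 3
Affected indices: 3, 4, ..., 8; delta = -17
  P[3]: 43 + -17 = 26
  P[4]: 44 + -17 = 27
  P[5]: 51 + -17 = 34
  P[6]: 64 + -17 = 47
  P[7]: 59 + -17 = 42
  P[8]: 78 + -17 = 61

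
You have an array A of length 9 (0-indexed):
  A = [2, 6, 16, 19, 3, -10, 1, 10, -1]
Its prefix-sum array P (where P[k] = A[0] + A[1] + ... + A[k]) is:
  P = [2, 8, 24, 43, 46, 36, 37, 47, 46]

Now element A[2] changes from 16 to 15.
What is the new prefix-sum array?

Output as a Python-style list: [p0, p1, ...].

Change: A[2] 16 -> 15, delta = -1
P[k] for k < 2: unchanged (A[2] not included)
P[k] for k >= 2: shift by delta = -1
  P[0] = 2 + 0 = 2
  P[1] = 8 + 0 = 8
  P[2] = 24 + -1 = 23
  P[3] = 43 + -1 = 42
  P[4] = 46 + -1 = 45
  P[5] = 36 + -1 = 35
  P[6] = 37 + -1 = 36
  P[7] = 47 + -1 = 46
  P[8] = 46 + -1 = 45

Answer: [2, 8, 23, 42, 45, 35, 36, 46, 45]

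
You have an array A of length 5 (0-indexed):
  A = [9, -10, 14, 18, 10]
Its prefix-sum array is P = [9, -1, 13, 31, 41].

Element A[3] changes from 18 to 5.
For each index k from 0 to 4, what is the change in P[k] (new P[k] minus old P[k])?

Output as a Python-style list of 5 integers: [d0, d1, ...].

Answer: [0, 0, 0, -13, -13]

Derivation:
Element change: A[3] 18 -> 5, delta = -13
For k < 3: P[k] unchanged, delta_P[k] = 0
For k >= 3: P[k] shifts by exactly -13
Delta array: [0, 0, 0, -13, -13]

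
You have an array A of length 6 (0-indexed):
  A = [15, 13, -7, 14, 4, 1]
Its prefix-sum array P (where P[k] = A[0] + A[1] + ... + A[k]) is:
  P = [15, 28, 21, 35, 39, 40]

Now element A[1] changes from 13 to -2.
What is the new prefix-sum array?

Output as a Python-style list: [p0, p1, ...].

Change: A[1] 13 -> -2, delta = -15
P[k] for k < 1: unchanged (A[1] not included)
P[k] for k >= 1: shift by delta = -15
  P[0] = 15 + 0 = 15
  P[1] = 28 + -15 = 13
  P[2] = 21 + -15 = 6
  P[3] = 35 + -15 = 20
  P[4] = 39 + -15 = 24
  P[5] = 40 + -15 = 25

Answer: [15, 13, 6, 20, 24, 25]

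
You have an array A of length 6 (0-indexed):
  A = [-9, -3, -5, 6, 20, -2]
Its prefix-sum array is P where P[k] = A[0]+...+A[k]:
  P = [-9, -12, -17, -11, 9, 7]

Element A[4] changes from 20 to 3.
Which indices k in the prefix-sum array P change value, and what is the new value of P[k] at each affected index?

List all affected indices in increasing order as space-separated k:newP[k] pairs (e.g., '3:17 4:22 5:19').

Answer: 4:-8 5:-10

Derivation:
P[k] = A[0] + ... + A[k]
P[k] includes A[4] iff k >= 4
Affected indices: 4, 5, ..., 5; delta = -17
  P[4]: 9 + -17 = -8
  P[5]: 7 + -17 = -10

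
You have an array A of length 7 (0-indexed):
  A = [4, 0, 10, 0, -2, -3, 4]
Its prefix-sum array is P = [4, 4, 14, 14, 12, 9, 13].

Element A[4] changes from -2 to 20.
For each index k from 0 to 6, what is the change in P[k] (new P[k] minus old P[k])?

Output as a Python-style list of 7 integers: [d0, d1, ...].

Answer: [0, 0, 0, 0, 22, 22, 22]

Derivation:
Element change: A[4] -2 -> 20, delta = 22
For k < 4: P[k] unchanged, delta_P[k] = 0
For k >= 4: P[k] shifts by exactly 22
Delta array: [0, 0, 0, 0, 22, 22, 22]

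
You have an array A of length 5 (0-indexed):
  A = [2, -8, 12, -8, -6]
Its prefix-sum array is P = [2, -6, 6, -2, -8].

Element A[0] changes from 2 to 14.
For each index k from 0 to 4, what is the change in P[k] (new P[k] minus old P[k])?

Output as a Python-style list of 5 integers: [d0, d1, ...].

Element change: A[0] 2 -> 14, delta = 12
For k < 0: P[k] unchanged, delta_P[k] = 0
For k >= 0: P[k] shifts by exactly 12
Delta array: [12, 12, 12, 12, 12]

Answer: [12, 12, 12, 12, 12]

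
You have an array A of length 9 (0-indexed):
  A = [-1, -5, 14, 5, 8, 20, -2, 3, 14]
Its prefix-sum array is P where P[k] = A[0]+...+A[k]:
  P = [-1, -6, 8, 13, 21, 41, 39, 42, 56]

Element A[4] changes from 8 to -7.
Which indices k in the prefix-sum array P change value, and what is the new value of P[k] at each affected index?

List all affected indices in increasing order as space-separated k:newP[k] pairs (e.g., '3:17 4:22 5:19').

Answer: 4:6 5:26 6:24 7:27 8:41

Derivation:
P[k] = A[0] + ... + A[k]
P[k] includes A[4] iff k >= 4
Affected indices: 4, 5, ..., 8; delta = -15
  P[4]: 21 + -15 = 6
  P[5]: 41 + -15 = 26
  P[6]: 39 + -15 = 24
  P[7]: 42 + -15 = 27
  P[8]: 56 + -15 = 41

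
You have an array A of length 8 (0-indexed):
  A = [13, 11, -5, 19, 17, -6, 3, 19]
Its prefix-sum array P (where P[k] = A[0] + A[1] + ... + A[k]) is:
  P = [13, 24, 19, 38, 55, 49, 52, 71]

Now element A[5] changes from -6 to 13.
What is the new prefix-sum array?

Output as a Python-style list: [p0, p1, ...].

Change: A[5] -6 -> 13, delta = 19
P[k] for k < 5: unchanged (A[5] not included)
P[k] for k >= 5: shift by delta = 19
  P[0] = 13 + 0 = 13
  P[1] = 24 + 0 = 24
  P[2] = 19 + 0 = 19
  P[3] = 38 + 0 = 38
  P[4] = 55 + 0 = 55
  P[5] = 49 + 19 = 68
  P[6] = 52 + 19 = 71
  P[7] = 71 + 19 = 90

Answer: [13, 24, 19, 38, 55, 68, 71, 90]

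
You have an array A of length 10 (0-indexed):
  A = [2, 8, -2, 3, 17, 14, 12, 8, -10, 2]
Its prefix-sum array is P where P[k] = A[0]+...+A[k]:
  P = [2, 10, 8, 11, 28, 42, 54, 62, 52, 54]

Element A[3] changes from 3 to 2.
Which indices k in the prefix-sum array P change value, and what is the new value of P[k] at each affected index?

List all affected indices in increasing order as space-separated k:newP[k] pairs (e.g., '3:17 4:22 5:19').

Answer: 3:10 4:27 5:41 6:53 7:61 8:51 9:53

Derivation:
P[k] = A[0] + ... + A[k]
P[k] includes A[3] iff k >= 3
Affected indices: 3, 4, ..., 9; delta = -1
  P[3]: 11 + -1 = 10
  P[4]: 28 + -1 = 27
  P[5]: 42 + -1 = 41
  P[6]: 54 + -1 = 53
  P[7]: 62 + -1 = 61
  P[8]: 52 + -1 = 51
  P[9]: 54 + -1 = 53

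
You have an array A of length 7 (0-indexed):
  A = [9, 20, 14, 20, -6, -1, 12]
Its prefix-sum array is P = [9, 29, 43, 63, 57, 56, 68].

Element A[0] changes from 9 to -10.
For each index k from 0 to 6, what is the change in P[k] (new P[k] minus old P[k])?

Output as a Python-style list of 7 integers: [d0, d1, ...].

Element change: A[0] 9 -> -10, delta = -19
For k < 0: P[k] unchanged, delta_P[k] = 0
For k >= 0: P[k] shifts by exactly -19
Delta array: [-19, -19, -19, -19, -19, -19, -19]

Answer: [-19, -19, -19, -19, -19, -19, -19]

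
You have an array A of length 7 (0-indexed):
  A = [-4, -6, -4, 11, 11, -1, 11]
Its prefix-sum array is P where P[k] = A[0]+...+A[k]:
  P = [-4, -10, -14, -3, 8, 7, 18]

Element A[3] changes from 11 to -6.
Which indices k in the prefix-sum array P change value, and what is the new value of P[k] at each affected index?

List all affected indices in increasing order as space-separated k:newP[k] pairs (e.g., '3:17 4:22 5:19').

Answer: 3:-20 4:-9 5:-10 6:1

Derivation:
P[k] = A[0] + ... + A[k]
P[k] includes A[3] iff k >= 3
Affected indices: 3, 4, ..., 6; delta = -17
  P[3]: -3 + -17 = -20
  P[4]: 8 + -17 = -9
  P[5]: 7 + -17 = -10
  P[6]: 18 + -17 = 1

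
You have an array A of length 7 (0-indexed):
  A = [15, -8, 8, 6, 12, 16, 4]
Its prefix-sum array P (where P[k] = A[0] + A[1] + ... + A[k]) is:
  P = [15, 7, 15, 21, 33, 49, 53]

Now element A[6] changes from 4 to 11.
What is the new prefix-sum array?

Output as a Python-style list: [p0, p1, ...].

Answer: [15, 7, 15, 21, 33, 49, 60]

Derivation:
Change: A[6] 4 -> 11, delta = 7
P[k] for k < 6: unchanged (A[6] not included)
P[k] for k >= 6: shift by delta = 7
  P[0] = 15 + 0 = 15
  P[1] = 7 + 0 = 7
  P[2] = 15 + 0 = 15
  P[3] = 21 + 0 = 21
  P[4] = 33 + 0 = 33
  P[5] = 49 + 0 = 49
  P[6] = 53 + 7 = 60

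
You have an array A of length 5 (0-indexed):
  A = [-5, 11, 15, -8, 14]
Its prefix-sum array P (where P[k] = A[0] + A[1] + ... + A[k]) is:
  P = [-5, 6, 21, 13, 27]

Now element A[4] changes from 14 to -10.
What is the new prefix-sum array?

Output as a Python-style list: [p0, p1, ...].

Answer: [-5, 6, 21, 13, 3]

Derivation:
Change: A[4] 14 -> -10, delta = -24
P[k] for k < 4: unchanged (A[4] not included)
P[k] for k >= 4: shift by delta = -24
  P[0] = -5 + 0 = -5
  P[1] = 6 + 0 = 6
  P[2] = 21 + 0 = 21
  P[3] = 13 + 0 = 13
  P[4] = 27 + -24 = 3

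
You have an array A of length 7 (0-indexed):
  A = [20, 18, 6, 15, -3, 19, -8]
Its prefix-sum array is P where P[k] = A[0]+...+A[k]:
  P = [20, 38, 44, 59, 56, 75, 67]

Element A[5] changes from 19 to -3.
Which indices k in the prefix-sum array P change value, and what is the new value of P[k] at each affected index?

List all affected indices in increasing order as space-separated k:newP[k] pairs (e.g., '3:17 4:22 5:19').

P[k] = A[0] + ... + A[k]
P[k] includes A[5] iff k >= 5
Affected indices: 5, 6, ..., 6; delta = -22
  P[5]: 75 + -22 = 53
  P[6]: 67 + -22 = 45

Answer: 5:53 6:45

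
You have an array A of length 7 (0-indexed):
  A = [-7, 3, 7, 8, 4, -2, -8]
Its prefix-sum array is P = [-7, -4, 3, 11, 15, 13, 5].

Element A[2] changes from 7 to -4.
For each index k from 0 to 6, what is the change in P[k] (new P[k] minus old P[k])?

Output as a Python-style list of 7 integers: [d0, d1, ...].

Element change: A[2] 7 -> -4, delta = -11
For k < 2: P[k] unchanged, delta_P[k] = 0
For k >= 2: P[k] shifts by exactly -11
Delta array: [0, 0, -11, -11, -11, -11, -11]

Answer: [0, 0, -11, -11, -11, -11, -11]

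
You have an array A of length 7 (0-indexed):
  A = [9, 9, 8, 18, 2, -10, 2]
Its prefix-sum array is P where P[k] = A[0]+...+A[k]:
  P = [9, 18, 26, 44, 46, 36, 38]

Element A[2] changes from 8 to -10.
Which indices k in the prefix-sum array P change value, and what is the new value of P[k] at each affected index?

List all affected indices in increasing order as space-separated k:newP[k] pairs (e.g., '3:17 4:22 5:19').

Answer: 2:8 3:26 4:28 5:18 6:20

Derivation:
P[k] = A[0] + ... + A[k]
P[k] includes A[2] iff k >= 2
Affected indices: 2, 3, ..., 6; delta = -18
  P[2]: 26 + -18 = 8
  P[3]: 44 + -18 = 26
  P[4]: 46 + -18 = 28
  P[5]: 36 + -18 = 18
  P[6]: 38 + -18 = 20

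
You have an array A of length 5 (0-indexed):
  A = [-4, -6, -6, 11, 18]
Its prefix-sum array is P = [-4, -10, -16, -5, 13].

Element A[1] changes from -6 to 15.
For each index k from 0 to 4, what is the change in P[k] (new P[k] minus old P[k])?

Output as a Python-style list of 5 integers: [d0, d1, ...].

Answer: [0, 21, 21, 21, 21]

Derivation:
Element change: A[1] -6 -> 15, delta = 21
For k < 1: P[k] unchanged, delta_P[k] = 0
For k >= 1: P[k] shifts by exactly 21
Delta array: [0, 21, 21, 21, 21]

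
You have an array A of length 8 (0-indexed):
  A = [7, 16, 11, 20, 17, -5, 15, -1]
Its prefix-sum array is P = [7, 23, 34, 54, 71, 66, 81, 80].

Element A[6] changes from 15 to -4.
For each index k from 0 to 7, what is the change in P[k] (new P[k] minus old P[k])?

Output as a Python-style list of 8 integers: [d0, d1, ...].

Answer: [0, 0, 0, 0, 0, 0, -19, -19]

Derivation:
Element change: A[6] 15 -> -4, delta = -19
For k < 6: P[k] unchanged, delta_P[k] = 0
For k >= 6: P[k] shifts by exactly -19
Delta array: [0, 0, 0, 0, 0, 0, -19, -19]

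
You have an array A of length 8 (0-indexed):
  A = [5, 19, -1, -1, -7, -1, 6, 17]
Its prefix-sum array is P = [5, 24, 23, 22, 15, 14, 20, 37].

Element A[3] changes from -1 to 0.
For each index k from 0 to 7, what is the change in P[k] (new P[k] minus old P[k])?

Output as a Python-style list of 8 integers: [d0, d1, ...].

Answer: [0, 0, 0, 1, 1, 1, 1, 1]

Derivation:
Element change: A[3] -1 -> 0, delta = 1
For k < 3: P[k] unchanged, delta_P[k] = 0
For k >= 3: P[k] shifts by exactly 1
Delta array: [0, 0, 0, 1, 1, 1, 1, 1]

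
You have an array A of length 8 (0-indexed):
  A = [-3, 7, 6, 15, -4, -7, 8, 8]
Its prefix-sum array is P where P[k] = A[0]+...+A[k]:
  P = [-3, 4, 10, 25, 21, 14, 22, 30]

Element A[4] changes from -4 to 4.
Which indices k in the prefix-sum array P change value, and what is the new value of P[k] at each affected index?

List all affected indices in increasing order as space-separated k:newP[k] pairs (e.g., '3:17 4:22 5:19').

P[k] = A[0] + ... + A[k]
P[k] includes A[4] iff k >= 4
Affected indices: 4, 5, ..., 7; delta = 8
  P[4]: 21 + 8 = 29
  P[5]: 14 + 8 = 22
  P[6]: 22 + 8 = 30
  P[7]: 30 + 8 = 38

Answer: 4:29 5:22 6:30 7:38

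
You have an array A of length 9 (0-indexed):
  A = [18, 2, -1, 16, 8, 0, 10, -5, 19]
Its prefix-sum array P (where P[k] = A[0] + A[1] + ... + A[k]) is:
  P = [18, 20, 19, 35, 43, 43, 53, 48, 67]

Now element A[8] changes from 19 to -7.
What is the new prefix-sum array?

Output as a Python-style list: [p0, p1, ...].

Answer: [18, 20, 19, 35, 43, 43, 53, 48, 41]

Derivation:
Change: A[8] 19 -> -7, delta = -26
P[k] for k < 8: unchanged (A[8] not included)
P[k] for k >= 8: shift by delta = -26
  P[0] = 18 + 0 = 18
  P[1] = 20 + 0 = 20
  P[2] = 19 + 0 = 19
  P[3] = 35 + 0 = 35
  P[4] = 43 + 0 = 43
  P[5] = 43 + 0 = 43
  P[6] = 53 + 0 = 53
  P[7] = 48 + 0 = 48
  P[8] = 67 + -26 = 41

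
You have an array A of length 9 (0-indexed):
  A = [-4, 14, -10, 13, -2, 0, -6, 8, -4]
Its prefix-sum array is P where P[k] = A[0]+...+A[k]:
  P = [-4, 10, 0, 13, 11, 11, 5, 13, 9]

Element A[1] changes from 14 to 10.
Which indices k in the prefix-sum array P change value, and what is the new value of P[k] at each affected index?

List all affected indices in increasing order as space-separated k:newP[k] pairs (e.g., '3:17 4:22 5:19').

P[k] = A[0] + ... + A[k]
P[k] includes A[1] iff k >= 1
Affected indices: 1, 2, ..., 8; delta = -4
  P[1]: 10 + -4 = 6
  P[2]: 0 + -4 = -4
  P[3]: 13 + -4 = 9
  P[4]: 11 + -4 = 7
  P[5]: 11 + -4 = 7
  P[6]: 5 + -4 = 1
  P[7]: 13 + -4 = 9
  P[8]: 9 + -4 = 5

Answer: 1:6 2:-4 3:9 4:7 5:7 6:1 7:9 8:5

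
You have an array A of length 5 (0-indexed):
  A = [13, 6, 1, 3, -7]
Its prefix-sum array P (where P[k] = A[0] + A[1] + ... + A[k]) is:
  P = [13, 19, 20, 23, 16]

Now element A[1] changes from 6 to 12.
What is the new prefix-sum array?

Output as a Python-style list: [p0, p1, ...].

Change: A[1] 6 -> 12, delta = 6
P[k] for k < 1: unchanged (A[1] not included)
P[k] for k >= 1: shift by delta = 6
  P[0] = 13 + 0 = 13
  P[1] = 19 + 6 = 25
  P[2] = 20 + 6 = 26
  P[3] = 23 + 6 = 29
  P[4] = 16 + 6 = 22

Answer: [13, 25, 26, 29, 22]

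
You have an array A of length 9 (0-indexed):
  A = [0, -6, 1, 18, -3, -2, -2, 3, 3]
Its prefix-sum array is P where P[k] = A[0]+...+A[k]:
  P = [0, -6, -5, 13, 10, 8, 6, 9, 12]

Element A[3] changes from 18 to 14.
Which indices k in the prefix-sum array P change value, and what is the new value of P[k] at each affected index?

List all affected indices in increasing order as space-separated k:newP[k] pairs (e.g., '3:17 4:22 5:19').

P[k] = A[0] + ... + A[k]
P[k] includes A[3] iff k >= 3
Affected indices: 3, 4, ..., 8; delta = -4
  P[3]: 13 + -4 = 9
  P[4]: 10 + -4 = 6
  P[5]: 8 + -4 = 4
  P[6]: 6 + -4 = 2
  P[7]: 9 + -4 = 5
  P[8]: 12 + -4 = 8

Answer: 3:9 4:6 5:4 6:2 7:5 8:8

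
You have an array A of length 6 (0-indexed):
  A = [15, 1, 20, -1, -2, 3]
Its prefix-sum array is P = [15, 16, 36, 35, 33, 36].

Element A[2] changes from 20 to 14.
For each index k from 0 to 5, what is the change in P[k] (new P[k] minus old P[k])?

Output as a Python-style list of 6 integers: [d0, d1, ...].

Answer: [0, 0, -6, -6, -6, -6]

Derivation:
Element change: A[2] 20 -> 14, delta = -6
For k < 2: P[k] unchanged, delta_P[k] = 0
For k >= 2: P[k] shifts by exactly -6
Delta array: [0, 0, -6, -6, -6, -6]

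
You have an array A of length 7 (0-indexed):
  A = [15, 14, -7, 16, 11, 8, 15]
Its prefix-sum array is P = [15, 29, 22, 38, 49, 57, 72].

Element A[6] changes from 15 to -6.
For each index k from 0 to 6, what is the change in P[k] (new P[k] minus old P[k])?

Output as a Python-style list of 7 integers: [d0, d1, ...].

Answer: [0, 0, 0, 0, 0, 0, -21]

Derivation:
Element change: A[6] 15 -> -6, delta = -21
For k < 6: P[k] unchanged, delta_P[k] = 0
For k >= 6: P[k] shifts by exactly -21
Delta array: [0, 0, 0, 0, 0, 0, -21]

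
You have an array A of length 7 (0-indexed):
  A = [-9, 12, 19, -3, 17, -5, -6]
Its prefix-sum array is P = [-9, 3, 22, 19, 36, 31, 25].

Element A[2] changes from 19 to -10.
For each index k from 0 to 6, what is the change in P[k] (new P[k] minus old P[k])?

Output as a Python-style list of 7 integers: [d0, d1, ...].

Answer: [0, 0, -29, -29, -29, -29, -29]

Derivation:
Element change: A[2] 19 -> -10, delta = -29
For k < 2: P[k] unchanged, delta_P[k] = 0
For k >= 2: P[k] shifts by exactly -29
Delta array: [0, 0, -29, -29, -29, -29, -29]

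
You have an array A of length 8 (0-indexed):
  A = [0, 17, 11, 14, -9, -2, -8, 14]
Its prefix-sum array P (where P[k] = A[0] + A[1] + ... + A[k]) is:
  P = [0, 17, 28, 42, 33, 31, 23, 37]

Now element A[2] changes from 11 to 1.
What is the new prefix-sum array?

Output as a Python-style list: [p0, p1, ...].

Change: A[2] 11 -> 1, delta = -10
P[k] for k < 2: unchanged (A[2] not included)
P[k] for k >= 2: shift by delta = -10
  P[0] = 0 + 0 = 0
  P[1] = 17 + 0 = 17
  P[2] = 28 + -10 = 18
  P[3] = 42 + -10 = 32
  P[4] = 33 + -10 = 23
  P[5] = 31 + -10 = 21
  P[6] = 23 + -10 = 13
  P[7] = 37 + -10 = 27

Answer: [0, 17, 18, 32, 23, 21, 13, 27]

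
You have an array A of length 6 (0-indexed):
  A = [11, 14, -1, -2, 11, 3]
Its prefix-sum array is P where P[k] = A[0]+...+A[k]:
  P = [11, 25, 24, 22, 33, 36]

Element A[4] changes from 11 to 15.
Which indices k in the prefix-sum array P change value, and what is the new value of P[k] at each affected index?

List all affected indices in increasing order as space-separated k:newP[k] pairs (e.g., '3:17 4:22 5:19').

Answer: 4:37 5:40

Derivation:
P[k] = A[0] + ... + A[k]
P[k] includes A[4] iff k >= 4
Affected indices: 4, 5, ..., 5; delta = 4
  P[4]: 33 + 4 = 37
  P[5]: 36 + 4 = 40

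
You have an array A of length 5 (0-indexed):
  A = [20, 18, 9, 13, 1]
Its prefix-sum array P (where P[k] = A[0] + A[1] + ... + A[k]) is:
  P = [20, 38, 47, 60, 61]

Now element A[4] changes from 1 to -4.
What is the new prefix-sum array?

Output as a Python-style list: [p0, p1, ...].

Change: A[4] 1 -> -4, delta = -5
P[k] for k < 4: unchanged (A[4] not included)
P[k] for k >= 4: shift by delta = -5
  P[0] = 20 + 0 = 20
  P[1] = 38 + 0 = 38
  P[2] = 47 + 0 = 47
  P[3] = 60 + 0 = 60
  P[4] = 61 + -5 = 56

Answer: [20, 38, 47, 60, 56]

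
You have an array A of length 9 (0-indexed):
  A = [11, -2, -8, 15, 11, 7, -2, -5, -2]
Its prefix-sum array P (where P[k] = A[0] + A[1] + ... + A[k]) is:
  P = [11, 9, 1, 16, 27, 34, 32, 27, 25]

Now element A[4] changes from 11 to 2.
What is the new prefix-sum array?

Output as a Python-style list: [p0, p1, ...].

Answer: [11, 9, 1, 16, 18, 25, 23, 18, 16]

Derivation:
Change: A[4] 11 -> 2, delta = -9
P[k] for k < 4: unchanged (A[4] not included)
P[k] for k >= 4: shift by delta = -9
  P[0] = 11 + 0 = 11
  P[1] = 9 + 0 = 9
  P[2] = 1 + 0 = 1
  P[3] = 16 + 0 = 16
  P[4] = 27 + -9 = 18
  P[5] = 34 + -9 = 25
  P[6] = 32 + -9 = 23
  P[7] = 27 + -9 = 18
  P[8] = 25 + -9 = 16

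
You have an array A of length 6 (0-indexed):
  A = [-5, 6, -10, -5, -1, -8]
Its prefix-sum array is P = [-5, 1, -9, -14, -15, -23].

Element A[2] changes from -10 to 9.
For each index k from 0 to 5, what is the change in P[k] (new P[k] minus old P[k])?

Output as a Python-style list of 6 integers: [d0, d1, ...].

Element change: A[2] -10 -> 9, delta = 19
For k < 2: P[k] unchanged, delta_P[k] = 0
For k >= 2: P[k] shifts by exactly 19
Delta array: [0, 0, 19, 19, 19, 19]

Answer: [0, 0, 19, 19, 19, 19]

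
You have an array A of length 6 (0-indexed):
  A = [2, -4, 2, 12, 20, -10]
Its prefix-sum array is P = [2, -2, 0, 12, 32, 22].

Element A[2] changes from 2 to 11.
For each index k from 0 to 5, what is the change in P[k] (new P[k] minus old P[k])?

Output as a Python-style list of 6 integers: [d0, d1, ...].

Element change: A[2] 2 -> 11, delta = 9
For k < 2: P[k] unchanged, delta_P[k] = 0
For k >= 2: P[k] shifts by exactly 9
Delta array: [0, 0, 9, 9, 9, 9]

Answer: [0, 0, 9, 9, 9, 9]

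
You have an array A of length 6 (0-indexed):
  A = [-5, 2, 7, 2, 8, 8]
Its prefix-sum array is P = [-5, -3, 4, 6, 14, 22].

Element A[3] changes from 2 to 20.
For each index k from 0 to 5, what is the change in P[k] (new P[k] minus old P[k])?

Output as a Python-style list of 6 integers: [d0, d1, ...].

Element change: A[3] 2 -> 20, delta = 18
For k < 3: P[k] unchanged, delta_P[k] = 0
For k >= 3: P[k] shifts by exactly 18
Delta array: [0, 0, 0, 18, 18, 18]

Answer: [0, 0, 0, 18, 18, 18]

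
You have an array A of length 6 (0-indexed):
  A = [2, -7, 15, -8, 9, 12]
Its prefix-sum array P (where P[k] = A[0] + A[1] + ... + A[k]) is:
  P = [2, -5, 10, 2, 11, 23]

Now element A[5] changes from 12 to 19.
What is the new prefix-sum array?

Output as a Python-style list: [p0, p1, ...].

Change: A[5] 12 -> 19, delta = 7
P[k] for k < 5: unchanged (A[5] not included)
P[k] for k >= 5: shift by delta = 7
  P[0] = 2 + 0 = 2
  P[1] = -5 + 0 = -5
  P[2] = 10 + 0 = 10
  P[3] = 2 + 0 = 2
  P[4] = 11 + 0 = 11
  P[5] = 23 + 7 = 30

Answer: [2, -5, 10, 2, 11, 30]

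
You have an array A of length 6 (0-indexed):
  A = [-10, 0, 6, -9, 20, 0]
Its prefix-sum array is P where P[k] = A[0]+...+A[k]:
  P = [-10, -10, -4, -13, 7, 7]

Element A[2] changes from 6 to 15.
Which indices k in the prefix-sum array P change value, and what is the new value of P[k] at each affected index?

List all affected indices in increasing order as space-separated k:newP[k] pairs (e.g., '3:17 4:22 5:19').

Answer: 2:5 3:-4 4:16 5:16

Derivation:
P[k] = A[0] + ... + A[k]
P[k] includes A[2] iff k >= 2
Affected indices: 2, 3, ..., 5; delta = 9
  P[2]: -4 + 9 = 5
  P[3]: -13 + 9 = -4
  P[4]: 7 + 9 = 16
  P[5]: 7 + 9 = 16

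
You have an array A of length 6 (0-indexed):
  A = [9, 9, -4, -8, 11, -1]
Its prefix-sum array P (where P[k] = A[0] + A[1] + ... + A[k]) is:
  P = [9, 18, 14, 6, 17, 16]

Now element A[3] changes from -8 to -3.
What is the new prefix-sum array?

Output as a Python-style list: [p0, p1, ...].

Answer: [9, 18, 14, 11, 22, 21]

Derivation:
Change: A[3] -8 -> -3, delta = 5
P[k] for k < 3: unchanged (A[3] not included)
P[k] for k >= 3: shift by delta = 5
  P[0] = 9 + 0 = 9
  P[1] = 18 + 0 = 18
  P[2] = 14 + 0 = 14
  P[3] = 6 + 5 = 11
  P[4] = 17 + 5 = 22
  P[5] = 16 + 5 = 21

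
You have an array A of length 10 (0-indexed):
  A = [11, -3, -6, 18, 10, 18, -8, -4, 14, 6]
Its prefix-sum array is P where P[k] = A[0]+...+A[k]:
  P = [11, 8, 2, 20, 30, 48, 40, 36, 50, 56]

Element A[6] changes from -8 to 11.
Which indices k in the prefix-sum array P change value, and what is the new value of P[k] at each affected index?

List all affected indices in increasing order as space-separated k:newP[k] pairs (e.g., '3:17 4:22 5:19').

P[k] = A[0] + ... + A[k]
P[k] includes A[6] iff k >= 6
Affected indices: 6, 7, ..., 9; delta = 19
  P[6]: 40 + 19 = 59
  P[7]: 36 + 19 = 55
  P[8]: 50 + 19 = 69
  P[9]: 56 + 19 = 75

Answer: 6:59 7:55 8:69 9:75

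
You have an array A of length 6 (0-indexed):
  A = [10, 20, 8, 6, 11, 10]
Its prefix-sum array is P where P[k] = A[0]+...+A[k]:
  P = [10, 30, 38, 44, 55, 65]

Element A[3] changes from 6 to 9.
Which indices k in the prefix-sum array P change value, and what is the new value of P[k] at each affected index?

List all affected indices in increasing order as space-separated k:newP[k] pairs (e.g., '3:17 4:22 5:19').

Answer: 3:47 4:58 5:68

Derivation:
P[k] = A[0] + ... + A[k]
P[k] includes A[3] iff k >= 3
Affected indices: 3, 4, ..., 5; delta = 3
  P[3]: 44 + 3 = 47
  P[4]: 55 + 3 = 58
  P[5]: 65 + 3 = 68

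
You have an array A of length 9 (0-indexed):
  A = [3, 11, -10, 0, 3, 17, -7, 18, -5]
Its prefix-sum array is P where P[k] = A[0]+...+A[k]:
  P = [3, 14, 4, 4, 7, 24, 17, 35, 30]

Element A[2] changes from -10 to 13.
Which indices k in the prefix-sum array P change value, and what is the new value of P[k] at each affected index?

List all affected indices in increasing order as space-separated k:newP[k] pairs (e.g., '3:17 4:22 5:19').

P[k] = A[0] + ... + A[k]
P[k] includes A[2] iff k >= 2
Affected indices: 2, 3, ..., 8; delta = 23
  P[2]: 4 + 23 = 27
  P[3]: 4 + 23 = 27
  P[4]: 7 + 23 = 30
  P[5]: 24 + 23 = 47
  P[6]: 17 + 23 = 40
  P[7]: 35 + 23 = 58
  P[8]: 30 + 23 = 53

Answer: 2:27 3:27 4:30 5:47 6:40 7:58 8:53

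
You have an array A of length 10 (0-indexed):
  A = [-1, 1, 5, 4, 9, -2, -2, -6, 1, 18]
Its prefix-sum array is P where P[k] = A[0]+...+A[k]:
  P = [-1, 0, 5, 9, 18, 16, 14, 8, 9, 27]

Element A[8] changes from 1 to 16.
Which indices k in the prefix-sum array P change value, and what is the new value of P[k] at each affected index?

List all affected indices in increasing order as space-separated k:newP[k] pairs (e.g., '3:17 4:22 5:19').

P[k] = A[0] + ... + A[k]
P[k] includes A[8] iff k >= 8
Affected indices: 8, 9, ..., 9; delta = 15
  P[8]: 9 + 15 = 24
  P[9]: 27 + 15 = 42

Answer: 8:24 9:42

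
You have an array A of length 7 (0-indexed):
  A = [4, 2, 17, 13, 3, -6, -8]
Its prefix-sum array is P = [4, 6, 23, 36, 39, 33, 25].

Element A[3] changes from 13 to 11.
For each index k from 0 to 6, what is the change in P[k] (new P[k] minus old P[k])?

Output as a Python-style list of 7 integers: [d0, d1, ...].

Element change: A[3] 13 -> 11, delta = -2
For k < 3: P[k] unchanged, delta_P[k] = 0
For k >= 3: P[k] shifts by exactly -2
Delta array: [0, 0, 0, -2, -2, -2, -2]

Answer: [0, 0, 0, -2, -2, -2, -2]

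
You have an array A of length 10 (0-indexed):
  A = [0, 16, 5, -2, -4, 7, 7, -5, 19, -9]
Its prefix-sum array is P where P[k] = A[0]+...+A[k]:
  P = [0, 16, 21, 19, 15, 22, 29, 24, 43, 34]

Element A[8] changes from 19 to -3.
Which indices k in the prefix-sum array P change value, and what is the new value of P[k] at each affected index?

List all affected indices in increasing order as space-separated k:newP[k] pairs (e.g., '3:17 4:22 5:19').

P[k] = A[0] + ... + A[k]
P[k] includes A[8] iff k >= 8
Affected indices: 8, 9, ..., 9; delta = -22
  P[8]: 43 + -22 = 21
  P[9]: 34 + -22 = 12

Answer: 8:21 9:12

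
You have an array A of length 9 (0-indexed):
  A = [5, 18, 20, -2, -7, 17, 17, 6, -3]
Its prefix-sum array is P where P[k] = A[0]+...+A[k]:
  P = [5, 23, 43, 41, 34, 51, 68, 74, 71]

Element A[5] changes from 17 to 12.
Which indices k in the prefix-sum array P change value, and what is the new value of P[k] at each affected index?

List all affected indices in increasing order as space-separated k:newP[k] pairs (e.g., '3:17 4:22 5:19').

P[k] = A[0] + ... + A[k]
P[k] includes A[5] iff k >= 5
Affected indices: 5, 6, ..., 8; delta = -5
  P[5]: 51 + -5 = 46
  P[6]: 68 + -5 = 63
  P[7]: 74 + -5 = 69
  P[8]: 71 + -5 = 66

Answer: 5:46 6:63 7:69 8:66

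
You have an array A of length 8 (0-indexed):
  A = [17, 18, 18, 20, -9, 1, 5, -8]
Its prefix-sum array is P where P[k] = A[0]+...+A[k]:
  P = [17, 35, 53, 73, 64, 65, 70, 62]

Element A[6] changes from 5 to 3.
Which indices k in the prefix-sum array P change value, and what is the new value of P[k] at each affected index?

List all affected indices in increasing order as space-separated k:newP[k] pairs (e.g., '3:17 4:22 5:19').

P[k] = A[0] + ... + A[k]
P[k] includes A[6] iff k >= 6
Affected indices: 6, 7, ..., 7; delta = -2
  P[6]: 70 + -2 = 68
  P[7]: 62 + -2 = 60

Answer: 6:68 7:60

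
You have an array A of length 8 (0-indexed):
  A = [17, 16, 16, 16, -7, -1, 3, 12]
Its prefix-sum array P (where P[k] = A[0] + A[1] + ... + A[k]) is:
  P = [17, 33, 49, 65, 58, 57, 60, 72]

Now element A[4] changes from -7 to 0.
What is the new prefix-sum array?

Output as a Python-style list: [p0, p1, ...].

Answer: [17, 33, 49, 65, 65, 64, 67, 79]

Derivation:
Change: A[4] -7 -> 0, delta = 7
P[k] for k < 4: unchanged (A[4] not included)
P[k] for k >= 4: shift by delta = 7
  P[0] = 17 + 0 = 17
  P[1] = 33 + 0 = 33
  P[2] = 49 + 0 = 49
  P[3] = 65 + 0 = 65
  P[4] = 58 + 7 = 65
  P[5] = 57 + 7 = 64
  P[6] = 60 + 7 = 67
  P[7] = 72 + 7 = 79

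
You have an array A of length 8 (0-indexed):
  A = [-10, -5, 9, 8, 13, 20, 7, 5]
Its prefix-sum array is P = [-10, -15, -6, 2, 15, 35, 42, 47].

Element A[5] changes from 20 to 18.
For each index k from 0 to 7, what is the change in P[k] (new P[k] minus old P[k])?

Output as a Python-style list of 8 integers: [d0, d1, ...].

Answer: [0, 0, 0, 0, 0, -2, -2, -2]

Derivation:
Element change: A[5] 20 -> 18, delta = -2
For k < 5: P[k] unchanged, delta_P[k] = 0
For k >= 5: P[k] shifts by exactly -2
Delta array: [0, 0, 0, 0, 0, -2, -2, -2]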